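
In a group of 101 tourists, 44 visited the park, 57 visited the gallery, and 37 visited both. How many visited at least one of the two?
|A∪B| = |A| + |B| - |A∩B| = 44 + 57 - 37 = 64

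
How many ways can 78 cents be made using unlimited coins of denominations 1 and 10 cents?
Coefficient of x^78 in 1/(1-x^1) · 1/(1-x^10). Use j coins of 10 for j = 0..⌊78/10⌋ = 7, the rest in 1s: 7 + 1 = 8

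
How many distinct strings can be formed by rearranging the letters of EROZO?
5! / (2! × 1! × 1! × 1!) = 60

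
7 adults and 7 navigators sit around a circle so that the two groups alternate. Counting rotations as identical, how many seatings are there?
Fix one of the adults: (7-1)! ways for the remaining adults, × 7! ways for the navigators = 720 × 5040 = 3628800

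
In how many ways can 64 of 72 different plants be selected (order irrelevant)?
C(72,64) = 72!/(64!×8!) = 11969016345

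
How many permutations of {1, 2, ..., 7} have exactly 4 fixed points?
Choose the 4 fixed points C(7,4) = 35, derange the rest: !3 = Σ_{j=0}^{3} (-1)^j·3!/j! = 6 - 6 + 3 - 1 = 2. Product = 35 × 2 = 70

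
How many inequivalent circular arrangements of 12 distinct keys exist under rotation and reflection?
(12-1)!/2 = 39916800/2 = 19958400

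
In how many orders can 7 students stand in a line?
7! = 5040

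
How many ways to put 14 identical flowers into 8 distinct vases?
C(14+8-1, 8-1) = C(21, 7) = 116280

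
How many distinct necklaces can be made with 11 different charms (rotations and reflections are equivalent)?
(11-1)!/2 = 3628800/2 = 1814400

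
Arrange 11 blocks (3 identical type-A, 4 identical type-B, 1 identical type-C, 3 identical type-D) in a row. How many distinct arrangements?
11! / (3! × 4! × 1! × 3!) = 46200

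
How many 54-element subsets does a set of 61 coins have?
C(61,54) = 61!/(54!×7!) = 436270780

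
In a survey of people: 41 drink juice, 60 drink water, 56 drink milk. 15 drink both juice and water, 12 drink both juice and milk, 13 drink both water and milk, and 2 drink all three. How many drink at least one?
|A∪B∪C| = 41+60+56-15-12-13+2 = 119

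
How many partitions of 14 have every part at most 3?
Let r_j(i) = number of partitions of i into parts ≤ j, for i = 0..14. r_1(i) = 1 for all i; r_j(i) = r_{j-1}(i) + r_j(i-j). Rows j = 2..3: ≤2: 1 1 2 2 3 3 4 4 5 5 6 6 7 7 8; ≤3: 1 1 2 3 4 5 7 8 10 12 14 16 19 21 24. r_3(14) = 24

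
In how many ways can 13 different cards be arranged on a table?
13! = 6227020800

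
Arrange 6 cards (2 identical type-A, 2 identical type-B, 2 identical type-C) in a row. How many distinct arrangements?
6! / (2! × 2! × 2!) = 90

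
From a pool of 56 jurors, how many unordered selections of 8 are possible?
C(56,8) = 56!/(8!×48!) = 1420494075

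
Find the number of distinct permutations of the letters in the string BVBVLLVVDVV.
11! / (2! × 6! × 1! × 2!) = 13860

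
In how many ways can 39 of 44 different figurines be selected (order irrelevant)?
C(44,39) = 44!/(39!×5!) = 1086008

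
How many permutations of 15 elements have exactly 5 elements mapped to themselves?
Choose the 5 fixed points C(15,5) = 3003, derange the rest: !10 = Σ_{j=0}^{10} (-1)^j·10!/j! = 3628800 - 3628800 + 1814400 - 604800 + 151200 - 30240 + 5040 - 720 + 90 - 10 + 1 = 1334961. Product = 3003 × 1334961 = 4008887883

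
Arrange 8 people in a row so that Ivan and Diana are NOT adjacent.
Total - adjacent = 8! - (8-1)!×2 = 40320 - 10080 = 30240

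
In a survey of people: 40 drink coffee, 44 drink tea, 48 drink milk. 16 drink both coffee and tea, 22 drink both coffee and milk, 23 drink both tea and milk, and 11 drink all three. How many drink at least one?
|A∪B∪C| = 40+44+48-16-22-23+11 = 82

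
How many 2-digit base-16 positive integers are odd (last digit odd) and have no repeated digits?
Last∈{1,3,5,7,9,11,13,15}. Last=0: 0. Last nonzero: 8×14×P(14,0) = 112. Total = 112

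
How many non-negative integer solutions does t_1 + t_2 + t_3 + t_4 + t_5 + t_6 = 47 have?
C(47+6-1, 6-1) = C(52, 5) = 2598960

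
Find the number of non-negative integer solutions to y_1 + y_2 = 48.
C(48+2-1, 2-1) = C(49, 1) = 49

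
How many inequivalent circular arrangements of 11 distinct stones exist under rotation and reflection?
(11-1)!/2 = 3628800/2 = 1814400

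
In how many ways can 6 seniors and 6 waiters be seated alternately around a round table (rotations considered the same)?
Fix one of the seniors: (6-1)! ways for the remaining seniors, × 6! ways for the waiters = 120 × 720 = 86400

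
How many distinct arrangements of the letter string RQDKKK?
6! / (1! × 3! × 1! × 1!) = 120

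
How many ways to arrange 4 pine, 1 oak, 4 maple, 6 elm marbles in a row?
15! / (4! × 1! × 4! × 6!) = 3153150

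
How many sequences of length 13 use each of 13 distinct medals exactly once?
13! = 6227020800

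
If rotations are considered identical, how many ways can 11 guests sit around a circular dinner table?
Circular: fix one position, arrange the rest. (11-1)! = 3628800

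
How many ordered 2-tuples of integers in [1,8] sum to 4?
Coefficient of x^4 in (x + x² + ... + x^8)^2. By inclusion-exclusion on dice exceeding 8: Σ_j (-1)^j C(2,j)·C(4-1-8j, 1) = C(2,0)·C(3,1) = 1·3 = 3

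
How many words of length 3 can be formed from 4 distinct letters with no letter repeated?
P(4,3) = 4!/(4-3)! = 24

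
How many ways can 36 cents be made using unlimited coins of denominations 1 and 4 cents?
Coefficient of x^36 in 1/(1-x^1) · 1/(1-x^4). Use j coins of 4 for j = 0..⌊36/4⌋ = 9, the rest in 1s: 9 + 1 = 10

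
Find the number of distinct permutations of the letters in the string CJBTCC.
6! / (1! × 1! × 1! × 3!) = 120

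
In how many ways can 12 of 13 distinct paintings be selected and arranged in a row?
P(13,12) = 13!/(13-12)! = 6227020800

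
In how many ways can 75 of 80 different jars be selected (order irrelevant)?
C(80,75) = 80!/(75!×5!) = 24040016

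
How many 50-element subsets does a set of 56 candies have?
C(56,50) = 56!/(50!×6!) = 32468436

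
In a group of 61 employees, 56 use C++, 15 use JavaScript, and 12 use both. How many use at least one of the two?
|A∪B| = |A| + |B| - |A∩B| = 56 + 15 - 12 = 59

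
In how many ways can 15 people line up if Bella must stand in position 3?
Fix one position: (15-1)! = 87178291200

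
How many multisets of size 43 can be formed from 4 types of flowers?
C(43+4-1, 4-1) = C(46, 3) = 15180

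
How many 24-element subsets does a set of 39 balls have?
C(39,24) = 39!/(24!×15!) = 25140840660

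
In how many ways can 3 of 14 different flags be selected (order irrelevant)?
C(14,3) = 14!/(3!×11!) = 364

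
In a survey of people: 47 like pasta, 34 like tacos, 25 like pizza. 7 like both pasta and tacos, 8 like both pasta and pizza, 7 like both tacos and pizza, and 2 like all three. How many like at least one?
|A∪B∪C| = 47+34+25-7-8-7+2 = 86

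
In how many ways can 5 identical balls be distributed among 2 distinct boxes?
C(5+2-1, 2-1) = C(6, 1) = 6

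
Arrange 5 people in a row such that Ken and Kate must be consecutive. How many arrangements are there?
Treat the 2 as one block: (5-2+1)! × 2! = 24 × 2 = 48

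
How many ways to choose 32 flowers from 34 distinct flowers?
C(34,32) = 34!/(32!×2!) = 561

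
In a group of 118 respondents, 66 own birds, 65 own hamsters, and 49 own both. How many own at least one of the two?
|A∪B| = |A| + |B| - |A∩B| = 66 + 65 - 49 = 82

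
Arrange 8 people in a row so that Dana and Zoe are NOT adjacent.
Total - adjacent = 8! - (8-1)!×2 = 40320 - 10080 = 30240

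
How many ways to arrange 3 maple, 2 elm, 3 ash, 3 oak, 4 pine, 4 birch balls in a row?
19! / (3! × 2! × 3! × 3! × 4! × 4!) = 488864376000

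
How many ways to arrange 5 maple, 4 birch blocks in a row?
9! / (5! × 4!) = 126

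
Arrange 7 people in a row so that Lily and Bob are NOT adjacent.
Total - adjacent = 7! - (7-1)!×2 = 5040 - 1440 = 3600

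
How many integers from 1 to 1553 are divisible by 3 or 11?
⌊1553/3⌋ + ⌊1553/11⌋ - ⌊1553/33⌋ = 517 + 141 - 47 = 611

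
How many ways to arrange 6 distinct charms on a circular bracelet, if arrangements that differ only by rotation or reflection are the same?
(6-1)!/2 = 120/2 = 60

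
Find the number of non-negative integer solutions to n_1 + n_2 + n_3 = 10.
C(10+3-1, 3-1) = C(12, 2) = 66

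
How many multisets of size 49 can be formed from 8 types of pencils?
C(49+8-1, 8-1) = C(56, 7) = 231917400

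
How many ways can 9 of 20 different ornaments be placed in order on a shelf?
P(20,9) = 20!/(20-9)! = 60949324800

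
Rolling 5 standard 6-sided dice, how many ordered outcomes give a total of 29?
Coefficient of x^29 in (x + x² + ... + x^6)^5. By inclusion-exclusion on dice exceeding 6: Σ_j (-1)^j C(5,j)·C(29-1-6j, 4) = C(5,0)·C(28,4) - C(5,1)·C(22,4) + C(5,2)·C(16,4) - C(5,3)·C(10,4) + C(5,4)·C(4,4) = 1·20475 - 5·7315 + 10·1820 - 10·210 + 5·1 = 5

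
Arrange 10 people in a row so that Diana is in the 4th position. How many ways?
Fix one position: (10-1)! = 362880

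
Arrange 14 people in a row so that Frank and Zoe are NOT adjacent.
Total - adjacent = 14! - (14-1)!×2 = 87178291200 - 12454041600 = 74724249600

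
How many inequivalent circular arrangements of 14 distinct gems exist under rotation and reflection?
(14-1)!/2 = 6227020800/2 = 3113510400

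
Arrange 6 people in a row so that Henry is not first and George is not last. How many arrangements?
By inclusion-exclusion: 6! - 2×(6-1)! + (6-2)! = 720 - 240 + 24 = 504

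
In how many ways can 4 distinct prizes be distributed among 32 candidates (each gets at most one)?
P(32,4) = 32!/(32-4)! = 863040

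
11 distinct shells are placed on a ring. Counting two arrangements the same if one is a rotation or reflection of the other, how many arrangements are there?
(11-1)!/2 = 3628800/2 = 1814400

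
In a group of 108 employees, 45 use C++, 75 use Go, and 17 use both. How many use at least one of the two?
|A∪B| = |A| + |B| - |A∩B| = 45 + 75 - 17 = 103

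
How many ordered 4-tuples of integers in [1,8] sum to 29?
Coefficient of x^29 in (x + x² + ... + x^8)^4. By inclusion-exclusion on dice exceeding 8: Σ_j (-1)^j C(4,j)·C(29-1-8j, 3) = C(4,0)·C(28,3) - C(4,1)·C(20,3) + C(4,2)·C(12,3) - C(4,3)·C(4,3) = 1·3276 - 4·1140 + 6·220 - 4·4 = 20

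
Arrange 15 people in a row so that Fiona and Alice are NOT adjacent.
Total - adjacent = 15! - (15-1)!×2 = 1307674368000 - 174356582400 = 1133317785600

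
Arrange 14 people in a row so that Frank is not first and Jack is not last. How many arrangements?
By inclusion-exclusion: 14! - 2×(14-1)! + (14-2)! = 87178291200 - 12454041600 + 479001600 = 75203251200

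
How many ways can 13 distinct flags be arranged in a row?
13! = 6227020800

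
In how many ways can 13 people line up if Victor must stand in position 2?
Fix one position: (13-1)! = 479001600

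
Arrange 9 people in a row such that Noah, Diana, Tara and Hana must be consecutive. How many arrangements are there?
Treat the 4 as one block: (9-4+1)! × 4! = 720 × 24 = 17280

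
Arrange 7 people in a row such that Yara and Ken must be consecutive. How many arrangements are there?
Treat the 2 as one block: (7-2+1)! × 2! = 720 × 2 = 1440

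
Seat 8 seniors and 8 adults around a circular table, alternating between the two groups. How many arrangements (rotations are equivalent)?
Fix one of the seniors: (8-1)! ways for the remaining seniors, × 8! ways for the adults = 5040 × 40320 = 203212800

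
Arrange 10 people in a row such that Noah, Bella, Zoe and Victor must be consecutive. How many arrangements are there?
Treat the 4 as one block: (10-4+1)! × 4! = 5040 × 24 = 120960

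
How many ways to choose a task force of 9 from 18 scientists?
C(18,9) = 18!/(9!×9!) = 48620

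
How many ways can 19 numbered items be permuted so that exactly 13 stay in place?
Choose the 13 fixed points C(19,13) = 27132, derange the rest: !6 = Σ_{j=0}^{6} (-1)^j·6!/j! = 720 - 720 + 360 - 120 + 30 - 6 + 1 = 265. Product = 27132 × 265 = 7189980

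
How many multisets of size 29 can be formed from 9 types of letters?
C(29+9-1, 9-1) = C(37, 8) = 38608020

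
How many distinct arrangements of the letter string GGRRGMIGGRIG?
12! / (2! × 6! × 3! × 1!) = 55440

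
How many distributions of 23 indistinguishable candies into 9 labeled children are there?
C(23+9-1, 9-1) = C(31, 8) = 7888725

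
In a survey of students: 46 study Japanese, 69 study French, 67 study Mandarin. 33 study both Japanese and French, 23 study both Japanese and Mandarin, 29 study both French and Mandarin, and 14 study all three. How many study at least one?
|A∪B∪C| = 46+69+67-33-23-29+14 = 111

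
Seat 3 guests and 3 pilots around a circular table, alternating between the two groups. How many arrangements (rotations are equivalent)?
Fix one of the guests: (3-1)! ways for the remaining guests, × 3! ways for the pilots = 2 × 6 = 12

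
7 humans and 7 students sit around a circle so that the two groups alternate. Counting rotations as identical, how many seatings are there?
Fix one of the humans: (7-1)! ways for the remaining humans, × 7! ways for the students = 720 × 5040 = 3628800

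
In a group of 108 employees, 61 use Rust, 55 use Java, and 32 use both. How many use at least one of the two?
|A∪B| = |A| + |B| - |A∩B| = 61 + 55 - 32 = 84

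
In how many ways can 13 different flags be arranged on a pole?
13! = 6227020800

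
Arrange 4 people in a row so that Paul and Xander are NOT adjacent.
Total - adjacent = 4! - (4-1)!×2 = 24 - 12 = 12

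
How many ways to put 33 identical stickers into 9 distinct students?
C(33+9-1, 9-1) = C(41, 8) = 95548245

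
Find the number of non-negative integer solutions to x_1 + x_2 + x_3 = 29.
C(29+3-1, 3-1) = C(31, 2) = 465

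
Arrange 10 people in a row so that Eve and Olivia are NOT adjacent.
Total - adjacent = 10! - (10-1)!×2 = 3628800 - 725760 = 2903040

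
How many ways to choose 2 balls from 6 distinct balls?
C(6,2) = 6!/(2!×4!) = 15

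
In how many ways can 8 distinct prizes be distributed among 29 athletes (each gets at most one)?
P(29,8) = 29!/(29-8)! = 173059286400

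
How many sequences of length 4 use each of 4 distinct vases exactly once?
4! = 24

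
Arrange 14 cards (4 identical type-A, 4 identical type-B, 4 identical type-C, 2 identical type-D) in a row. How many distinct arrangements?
14! / (4! × 4! × 4! × 2!) = 3153150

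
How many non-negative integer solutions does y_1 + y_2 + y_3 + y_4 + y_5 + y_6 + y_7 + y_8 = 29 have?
C(29+8-1, 8-1) = C(36, 7) = 8347680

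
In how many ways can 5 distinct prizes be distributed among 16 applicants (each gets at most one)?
P(16,5) = 16!/(16-5)! = 524160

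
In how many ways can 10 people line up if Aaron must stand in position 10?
Fix one position: (10-1)! = 362880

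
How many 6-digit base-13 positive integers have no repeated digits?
First digit: 12 choices (nonzero). Then descending: 12 × 12 × 11 × 10 × 9 × 8 = 1140480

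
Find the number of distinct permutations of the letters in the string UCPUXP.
6! / (1! × 2! × 2! × 1!) = 180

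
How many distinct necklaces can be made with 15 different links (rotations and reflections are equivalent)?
(15-1)!/2 = 87178291200/2 = 43589145600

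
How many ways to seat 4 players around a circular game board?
Circular: fix one position, arrange the rest. (4-1)! = 6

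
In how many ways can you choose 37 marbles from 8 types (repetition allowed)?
C(37+8-1, 8-1) = C(44, 7) = 38320568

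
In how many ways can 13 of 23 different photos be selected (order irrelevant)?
C(23,13) = 23!/(13!×10!) = 1144066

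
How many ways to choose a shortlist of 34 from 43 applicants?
C(43,34) = 43!/(34!×9!) = 563921995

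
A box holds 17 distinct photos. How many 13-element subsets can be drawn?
C(17,13) = 17!/(13!×4!) = 2380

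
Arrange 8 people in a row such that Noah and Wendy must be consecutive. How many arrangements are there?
Treat the 2 as one block: (8-2+1)! × 2! = 5040 × 2 = 10080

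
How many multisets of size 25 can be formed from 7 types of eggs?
C(25+7-1, 7-1) = C(31, 6) = 736281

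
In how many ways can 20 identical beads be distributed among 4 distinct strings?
C(20+4-1, 4-1) = C(23, 3) = 1771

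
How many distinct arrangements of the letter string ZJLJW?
5! / (1! × 1! × 2! × 1!) = 60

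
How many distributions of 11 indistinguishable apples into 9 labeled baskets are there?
C(11+9-1, 9-1) = C(19, 8) = 75582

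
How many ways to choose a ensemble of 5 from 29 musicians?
C(29,5) = 29!/(5!×24!) = 118755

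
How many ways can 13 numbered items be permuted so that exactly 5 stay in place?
Choose the 5 fixed points C(13,5) = 1287, derange the rest: !8 = Σ_{j=0}^{8} (-1)^j·8!/j! = 40320 - 40320 + 20160 - 6720 + 1680 - 336 + 56 - 8 + 1 = 14833. Product = 1287 × 14833 = 19090071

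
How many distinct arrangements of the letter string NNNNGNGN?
8! / (2! × 6!) = 28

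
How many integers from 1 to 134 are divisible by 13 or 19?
⌊134/13⌋ + ⌊134/19⌋ - ⌊134/247⌋ = 10 + 7 - 0 = 17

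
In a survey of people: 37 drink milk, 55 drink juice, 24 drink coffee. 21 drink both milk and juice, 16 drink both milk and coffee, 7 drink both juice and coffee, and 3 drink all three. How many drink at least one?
|A∪B∪C| = 37+55+24-21-16-7+3 = 75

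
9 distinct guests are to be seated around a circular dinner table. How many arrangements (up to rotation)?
Circular: fix one position, arrange the rest. (9-1)! = 40320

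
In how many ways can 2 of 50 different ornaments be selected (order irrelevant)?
C(50,2) = 50!/(2!×48!) = 1225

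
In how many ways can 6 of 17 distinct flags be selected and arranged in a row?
P(17,6) = 17!/(17-6)! = 8910720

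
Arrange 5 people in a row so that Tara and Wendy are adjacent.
Treat as block: (5-1)! × 2! = 24 × 2 = 48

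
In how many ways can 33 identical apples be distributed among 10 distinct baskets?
C(33+10-1, 10-1) = C(42, 9) = 445891810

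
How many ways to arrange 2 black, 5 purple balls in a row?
7! / (2! × 5!) = 21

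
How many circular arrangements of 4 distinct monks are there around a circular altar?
Circular: fix one position, arrange the rest. (4-1)! = 6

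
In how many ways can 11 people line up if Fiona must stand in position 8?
Fix one position: (11-1)! = 3628800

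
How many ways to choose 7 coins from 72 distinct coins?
C(72,7) = 72!/(7!×65!) = 1473109704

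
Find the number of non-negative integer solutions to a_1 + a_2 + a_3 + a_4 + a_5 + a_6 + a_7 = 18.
C(18+7-1, 7-1) = C(24, 6) = 134596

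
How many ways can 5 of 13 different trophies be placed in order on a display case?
P(13,5) = 13!/(13-5)! = 154440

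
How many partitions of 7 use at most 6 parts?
By conjugation, equals partitions of 7 into parts ≤ 6. Let r_j(i) = number of partitions of i into parts ≤ j, for i = 0..7. r_1(i) = 1 for all i; r_j(i) = r_{j-1}(i) + r_j(i-j). Rows j = 2..6: ≤2: 1 1 2 2 3 3 4 4; ≤3: 1 1 2 3 4 5 7 8; ≤4: 1 1 2 3 5 6 9 11; ≤5: 1 1 2 3 5 7 10 13; ≤6: 1 1 2 3 5 7 11 14. r_6(7) = 14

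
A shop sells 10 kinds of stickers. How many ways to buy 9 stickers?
C(9+10-1, 10-1) = C(18, 9) = 48620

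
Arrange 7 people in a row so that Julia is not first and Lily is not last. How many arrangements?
By inclusion-exclusion: 7! - 2×(7-1)! + (7-2)! = 5040 - 1440 + 120 = 3720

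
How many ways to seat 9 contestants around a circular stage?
Circular: fix one position, arrange the rest. (9-1)! = 40320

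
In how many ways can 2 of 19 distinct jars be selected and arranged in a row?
P(19,2) = 19!/(19-2)! = 342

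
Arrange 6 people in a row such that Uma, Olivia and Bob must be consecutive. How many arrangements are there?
Treat the 3 as one block: (6-3+1)! × 3! = 24 × 6 = 144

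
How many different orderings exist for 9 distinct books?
9! = 362880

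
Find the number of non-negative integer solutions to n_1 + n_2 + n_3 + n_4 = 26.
C(26+4-1, 4-1) = C(29, 3) = 3654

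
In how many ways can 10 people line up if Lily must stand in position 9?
Fix one position: (10-1)! = 362880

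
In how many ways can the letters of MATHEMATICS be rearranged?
11! / (2! × 2! × 2! × 1! × 1! × 1! × 1! × 1!) = 4989600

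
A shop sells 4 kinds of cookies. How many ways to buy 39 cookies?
C(39+4-1, 4-1) = C(42, 3) = 11480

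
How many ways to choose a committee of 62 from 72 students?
C(72,62) = 72!/(62!×10!) = 536211932256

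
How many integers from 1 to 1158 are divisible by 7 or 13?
⌊1158/7⌋ + ⌊1158/13⌋ - ⌊1158/91⌋ = 165 + 89 - 12 = 242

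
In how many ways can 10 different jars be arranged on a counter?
10! = 3628800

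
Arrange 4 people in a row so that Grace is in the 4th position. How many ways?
Fix one position: (4-1)! = 6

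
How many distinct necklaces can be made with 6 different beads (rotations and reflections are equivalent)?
(6-1)!/2 = 120/2 = 60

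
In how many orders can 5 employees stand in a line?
5! = 120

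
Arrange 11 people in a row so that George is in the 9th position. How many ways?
Fix one position: (11-1)! = 3628800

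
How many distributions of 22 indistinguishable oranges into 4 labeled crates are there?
C(22+4-1, 4-1) = C(25, 3) = 2300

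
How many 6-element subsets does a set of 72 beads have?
C(72,6) = 72!/(6!×66!) = 156238908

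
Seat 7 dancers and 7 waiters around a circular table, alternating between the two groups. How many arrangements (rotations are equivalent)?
Fix one of the dancers: (7-1)! ways for the remaining dancers, × 7! ways for the waiters = 720 × 5040 = 3628800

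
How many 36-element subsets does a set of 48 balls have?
C(48,36) = 48!/(36!×12!) = 69668534468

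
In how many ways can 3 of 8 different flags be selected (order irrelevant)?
C(8,3) = 8!/(3!×5!) = 56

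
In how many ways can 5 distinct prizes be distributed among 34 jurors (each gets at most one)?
P(34,5) = 34!/(34-5)! = 33390720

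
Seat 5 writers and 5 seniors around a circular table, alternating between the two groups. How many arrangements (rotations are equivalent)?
Fix one of the writers: (5-1)! ways for the remaining writers, × 5! ways for the seniors = 24 × 120 = 2880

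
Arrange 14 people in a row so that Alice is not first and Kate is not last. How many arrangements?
By inclusion-exclusion: 14! - 2×(14-1)! + (14-2)! = 87178291200 - 12454041600 + 479001600 = 75203251200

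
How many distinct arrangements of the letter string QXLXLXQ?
7! / (2! × 3! × 2!) = 210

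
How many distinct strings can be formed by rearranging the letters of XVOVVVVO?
8! / (2! × 5! × 1!) = 168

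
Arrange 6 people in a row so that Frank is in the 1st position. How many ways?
Fix one position: (6-1)! = 120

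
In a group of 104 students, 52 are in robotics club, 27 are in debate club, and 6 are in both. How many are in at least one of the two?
|A∪B| = |A| + |B| - |A∩B| = 52 + 27 - 6 = 73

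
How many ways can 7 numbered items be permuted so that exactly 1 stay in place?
Choose the 1 fixed point C(7,1) = 7, derange the rest: !6 = Σ_{j=0}^{6} (-1)^j·6!/j! = 720 - 720 + 360 - 120 + 30 - 6 + 1 = 265. Product = 7 × 265 = 1855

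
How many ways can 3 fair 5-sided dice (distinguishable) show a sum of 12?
Coefficient of x^12 in (x + x² + ... + x^5)^3. By inclusion-exclusion on dice exceeding 5: Σ_j (-1)^j C(3,j)·C(12-1-5j, 2) = C(3,0)·C(11,2) - C(3,1)·C(6,2) = 1·55 - 3·15 = 10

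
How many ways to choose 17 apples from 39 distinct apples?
C(39,17) = 39!/(17!×22!) = 51021117810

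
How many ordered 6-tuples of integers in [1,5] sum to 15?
Coefficient of x^15 in (x + x² + ... + x^5)^6. By inclusion-exclusion on dice exceeding 5: Σ_j (-1)^j C(6,j)·C(15-1-5j, 5) = C(6,0)·C(14,5) - C(6,1)·C(9,5) = 1·2002 - 6·126 = 1246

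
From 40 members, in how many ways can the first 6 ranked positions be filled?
P(40,6) = 40!/(40-6)! = 2763633600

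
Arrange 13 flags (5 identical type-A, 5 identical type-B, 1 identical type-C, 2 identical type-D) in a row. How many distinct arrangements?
13! / (5! × 5! × 1! × 2!) = 216216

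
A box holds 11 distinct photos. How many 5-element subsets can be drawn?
C(11,5) = 11!/(5!×6!) = 462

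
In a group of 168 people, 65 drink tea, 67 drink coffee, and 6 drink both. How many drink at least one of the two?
|A∪B| = |A| + |B| - |A∩B| = 65 + 67 - 6 = 126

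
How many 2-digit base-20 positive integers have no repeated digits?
First digit: 19 choices (nonzero). Then descending: 19 × 19 = 361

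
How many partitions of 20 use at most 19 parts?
By conjugation, equals partitions of 20 into parts ≤ 19. Let r_j(i) = number of partitions of i into parts ≤ j, for i = 0..20. r_1(i) = 1 for all i; r_j(i) = r_{j-1}(i) + r_j(i-j). Rows j = 2..19: ≤2: 1 1 2 2 3 3 4 4 5 5 6 6 7 7 8 8 9 9 10 10 11; ≤3: 1 1 2 3 4 5 7 8 10 12 14 16 19 21 24 27 30 33 37 40 44; ≤4: 1 1 2 3 5 6 9 11 15 18 23 27 34 39 47 54 64 72 84 94 108; ≤5: 1 1 2 3 5 7 10 13 18 23 30 37 47 57 70 84 101 119 141 164 192; ≤6: 1 1 2 3 5 7 11 14 20 26 35 44 58 71 90 110 136 163 199 235 282; ≤7: 1 1 2 3 5 7 11 15 21 28 38 49 65 82 105 131 164 201 248 300 364; ≤8: 1 1 2 3 5 7 11 15 22 29 40 52 70 89 116 146 186 230 288 352 434; ≤9: 1 1 2 3 5 7 11 15 22 30 41 54 73 94 123 157 201 252 318 393 488; ≤10: 1 1 2 3 5 7 11 15 22 30 42 55 75 97 128 164 212 267 340 423 530; ≤11: 1 1 2 3 5 7 11 15 22 30 42 56 76 99 131 169 219 278 355 445 560; ≤12: 1 1 2 3 5 7 11 15 22 30 42 56 77 100 133 172 224 285 366 460 582; ≤13: 1 1 2 3 5 7 11 15 22 30 42 56 77 101 134 174 227 290 373 471 597; ≤14: 1 1 2 3 5 7 11 15 22 30 42 56 77 101 135 175 229 293 378 478 608; ≤15: 1 1 2 3 5 7 11 15 22 30 42 56 77 101 135 176 230 295 381 483 615; ≤16: 1 1 2 3 5 7 11 15 22 30 42 56 77 101 135 176 231 296 383 486 620; ≤17: 1 1 2 3 5 7 11 15 22 30 42 56 77 101 135 176 231 297 384 488 623; ≤18: 1 1 2 3 5 7 11 15 22 30 42 56 77 101 135 176 231 297 385 489 625; ≤19: 1 1 2 3 5 7 11 15 22 30 42 56 77 101 135 176 231 297 385 490 626. r_19(20) = 626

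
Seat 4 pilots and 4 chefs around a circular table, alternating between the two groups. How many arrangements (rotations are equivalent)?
Fix one of the pilots: (4-1)! ways for the remaining pilots, × 4! ways for the chefs = 6 × 24 = 144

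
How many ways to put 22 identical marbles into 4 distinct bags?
C(22+4-1, 4-1) = C(25, 3) = 2300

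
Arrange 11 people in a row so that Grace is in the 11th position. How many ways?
Fix one position: (11-1)! = 3628800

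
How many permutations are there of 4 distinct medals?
4! = 24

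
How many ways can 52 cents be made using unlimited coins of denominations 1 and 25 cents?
Coefficient of x^52 in 1/(1-x^1) · 1/(1-x^25). Use j coins of 25 for j = 0..⌊52/25⌋ = 2, the rest in 1s: 2 + 1 = 3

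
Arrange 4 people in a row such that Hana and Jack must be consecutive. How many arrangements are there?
Treat the 2 as one block: (4-2+1)! × 2! = 6 × 2 = 12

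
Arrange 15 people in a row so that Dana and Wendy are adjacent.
Treat as block: (15-1)! × 2! = 87178291200 × 2 = 174356582400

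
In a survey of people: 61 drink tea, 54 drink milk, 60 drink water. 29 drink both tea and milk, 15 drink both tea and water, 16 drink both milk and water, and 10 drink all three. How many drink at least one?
|A∪B∪C| = 61+54+60-29-15-16+10 = 125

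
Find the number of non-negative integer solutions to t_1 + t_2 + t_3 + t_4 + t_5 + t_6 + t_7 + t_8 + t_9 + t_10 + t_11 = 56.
C(56+11-1, 11-1) = C(66, 10) = 210980549208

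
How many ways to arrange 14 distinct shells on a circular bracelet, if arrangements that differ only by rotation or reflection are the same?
(14-1)!/2 = 6227020800/2 = 3113510400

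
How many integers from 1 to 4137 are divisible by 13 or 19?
⌊4137/13⌋ + ⌊4137/19⌋ - ⌊4137/247⌋ = 318 + 217 - 16 = 519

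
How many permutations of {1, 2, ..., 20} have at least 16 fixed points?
Exactly j fixed points: C(20,j)·!(20-j); sum over j ≥ 16 (derangement numbers via !m = (m-1)·(!(m-1) + !(m-2)): !0..!4 = 1, 0, 1, 2, 9). Σ_{j=16}^{20} C(20,j)·!(20-j) = C(20,16)·!4 + C(20,17)·!3 + C(20,18)·!2 + C(20,19)·!1 + C(20,20)·!0 = 4845·9 + 1140·2 + 190·1 + 20·0 + 1·1 = 46076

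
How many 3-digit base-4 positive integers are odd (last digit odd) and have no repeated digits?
Last∈{1,3}. Last=0: 0. Last nonzero: 2×2×P(2,1) = 8. Total = 8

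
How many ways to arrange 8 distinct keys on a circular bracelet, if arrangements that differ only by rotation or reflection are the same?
(8-1)!/2 = 5040/2 = 2520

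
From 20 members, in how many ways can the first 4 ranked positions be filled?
P(20,4) = 20!/(20-4)! = 116280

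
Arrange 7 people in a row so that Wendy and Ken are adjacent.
Treat as block: (7-1)! × 2! = 720 × 2 = 1440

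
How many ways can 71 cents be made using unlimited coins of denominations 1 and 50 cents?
Coefficient of x^71 in 1/(1-x^1) · 1/(1-x^50). Use j coins of 50 for j = 0..⌊71/50⌋ = 1, the rest in 1s: 1 + 1 = 2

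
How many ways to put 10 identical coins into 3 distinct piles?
C(10+3-1, 3-1) = C(12, 2) = 66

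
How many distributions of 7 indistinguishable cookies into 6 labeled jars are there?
C(7+6-1, 6-1) = C(12, 5) = 792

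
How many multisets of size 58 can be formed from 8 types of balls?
C(58+8-1, 8-1) = C(65, 7) = 696190560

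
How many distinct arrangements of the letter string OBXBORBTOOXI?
12! / (3! × 1! × 2! × 4! × 1! × 1!) = 1663200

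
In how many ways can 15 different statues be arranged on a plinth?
15! = 1307674368000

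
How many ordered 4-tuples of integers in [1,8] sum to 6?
Coefficient of x^6 in (x + x² + ... + x^8)^4. By inclusion-exclusion on dice exceeding 8: Σ_j (-1)^j C(4,j)·C(6-1-8j, 3) = C(4,0)·C(5,3) = 1·10 = 10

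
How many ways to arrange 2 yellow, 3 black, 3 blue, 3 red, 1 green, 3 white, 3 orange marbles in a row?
18! / (2! × 3! × 3! × 3! × 1! × 3! × 3!) = 411675264000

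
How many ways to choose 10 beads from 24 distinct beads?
C(24,10) = 24!/(10!×14!) = 1961256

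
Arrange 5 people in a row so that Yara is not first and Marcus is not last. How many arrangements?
By inclusion-exclusion: 5! - 2×(5-1)! + (5-2)! = 120 - 48 + 6 = 78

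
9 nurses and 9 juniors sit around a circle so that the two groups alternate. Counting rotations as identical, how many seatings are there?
Fix one of the nurses: (9-1)! ways for the remaining nurses, × 9! ways for the juniors = 40320 × 362880 = 14631321600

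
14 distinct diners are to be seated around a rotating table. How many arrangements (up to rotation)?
Circular: fix one position, arrange the rest. (14-1)! = 6227020800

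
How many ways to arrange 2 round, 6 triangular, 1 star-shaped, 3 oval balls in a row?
12! / (2! × 6! × 1! × 3!) = 55440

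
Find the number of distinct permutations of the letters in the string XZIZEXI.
7! / (2! × 2! × 1! × 2!) = 630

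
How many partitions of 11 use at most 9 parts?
By conjugation, equals partitions of 11 into parts ≤ 9. Let r_j(i) = number of partitions of i into parts ≤ j, for i = 0..11. r_1(i) = 1 for all i; r_j(i) = r_{j-1}(i) + r_j(i-j). Rows j = 2..9: ≤2: 1 1 2 2 3 3 4 4 5 5 6 6; ≤3: 1 1 2 3 4 5 7 8 10 12 14 16; ≤4: 1 1 2 3 5 6 9 11 15 18 23 27; ≤5: 1 1 2 3 5 7 10 13 18 23 30 37; ≤6: 1 1 2 3 5 7 11 14 20 26 35 44; ≤7: 1 1 2 3 5 7 11 15 21 28 38 49; ≤8: 1 1 2 3 5 7 11 15 22 29 40 52; ≤9: 1 1 2 3 5 7 11 15 22 30 41 54. r_9(11) = 54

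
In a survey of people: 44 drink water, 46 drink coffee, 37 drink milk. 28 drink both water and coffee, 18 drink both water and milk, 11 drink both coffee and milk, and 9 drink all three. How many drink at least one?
|A∪B∪C| = 44+46+37-28-18-11+9 = 79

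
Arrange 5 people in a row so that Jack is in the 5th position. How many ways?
Fix one position: (5-1)! = 24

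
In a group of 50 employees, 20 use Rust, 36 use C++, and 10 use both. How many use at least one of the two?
|A∪B| = |A| + |B| - |A∩B| = 20 + 36 - 10 = 46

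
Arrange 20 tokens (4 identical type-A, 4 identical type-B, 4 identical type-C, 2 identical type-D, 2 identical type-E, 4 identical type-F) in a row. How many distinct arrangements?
20! / (4! × 4! × 4! × 2! × 2! × 4!) = 1833241410000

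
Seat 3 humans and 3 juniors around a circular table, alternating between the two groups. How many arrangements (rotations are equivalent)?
Fix one of the humans: (3-1)! ways for the remaining humans, × 3! ways for the juniors = 2 × 6 = 12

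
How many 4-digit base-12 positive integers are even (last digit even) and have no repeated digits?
Last∈{0,2,4,6,8,10}. Last=0: 990. Last nonzero: 5×10×P(10,2) = 4500. Total = 5490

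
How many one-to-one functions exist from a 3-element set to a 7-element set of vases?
P(7,3) = 7!/(7-3)! = 210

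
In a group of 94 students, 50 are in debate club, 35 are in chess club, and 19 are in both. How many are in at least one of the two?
|A∪B| = |A| + |B| - |A∩B| = 50 + 35 - 19 = 66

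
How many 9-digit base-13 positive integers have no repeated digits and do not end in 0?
Last digit: 12 nonzero choices. First digit: 11 (nonzero, ≠last). Middle 7: P(11,7) = 1663200. Total = 219542400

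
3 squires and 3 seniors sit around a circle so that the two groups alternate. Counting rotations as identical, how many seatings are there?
Fix one of the squires: (3-1)! ways for the remaining squires, × 3! ways for the seniors = 2 × 6 = 12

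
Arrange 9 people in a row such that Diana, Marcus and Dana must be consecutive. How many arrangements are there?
Treat the 3 as one block: (9-3+1)! × 3! = 5040 × 6 = 30240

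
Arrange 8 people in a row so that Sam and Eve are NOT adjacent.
Total - adjacent = 8! - (8-1)!×2 = 40320 - 10080 = 30240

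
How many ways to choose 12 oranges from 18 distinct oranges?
C(18,12) = 18!/(12!×6!) = 18564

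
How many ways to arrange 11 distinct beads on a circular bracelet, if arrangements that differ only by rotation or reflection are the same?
(11-1)!/2 = 3628800/2 = 1814400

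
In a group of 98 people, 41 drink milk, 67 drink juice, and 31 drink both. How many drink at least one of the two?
|A∪B| = |A| + |B| - |A∩B| = 41 + 67 - 31 = 77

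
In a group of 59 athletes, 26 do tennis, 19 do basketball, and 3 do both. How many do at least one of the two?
|A∪B| = |A| + |B| - |A∩B| = 26 + 19 - 3 = 42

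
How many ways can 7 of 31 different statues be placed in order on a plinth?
P(31,7) = 31!/(31-7)! = 13253058000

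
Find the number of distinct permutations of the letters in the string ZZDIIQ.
6! / (2! × 1! × 1! × 2!) = 180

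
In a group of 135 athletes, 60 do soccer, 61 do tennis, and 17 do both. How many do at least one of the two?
|A∪B| = |A| + |B| - |A∩B| = 60 + 61 - 17 = 104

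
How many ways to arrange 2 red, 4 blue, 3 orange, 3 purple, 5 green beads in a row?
17! / (2! × 4! × 3! × 3! × 5!) = 1715313600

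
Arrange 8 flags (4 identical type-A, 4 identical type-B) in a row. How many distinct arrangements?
8! / (4! × 4!) = 70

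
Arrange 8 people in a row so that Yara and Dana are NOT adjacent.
Total - adjacent = 8! - (8-1)!×2 = 40320 - 10080 = 30240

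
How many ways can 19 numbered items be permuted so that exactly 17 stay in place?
Choose the 17 fixed points C(19,17) = 171, derange the rest: !2 = Σ_{j=0}^{2} (-1)^j·2!/j! = 2 - 2 + 1 = 1. Product = 171 × 1 = 171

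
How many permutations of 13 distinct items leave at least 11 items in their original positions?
Exactly j fixed points: C(13,j)·!(13-j); sum over j ≥ 11 (derangement numbers via !m = (m-1)·(!(m-1) + !(m-2)): !0..!2 = 1, 0, 1). Σ_{j=11}^{13} C(13,j)·!(13-j) = C(13,11)·!2 + C(13,12)·!1 + C(13,13)·!0 = 78·1 + 13·0 + 1·1 = 79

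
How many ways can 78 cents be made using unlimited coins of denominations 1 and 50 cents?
Coefficient of x^78 in 1/(1-x^1) · 1/(1-x^50). Use j coins of 50 for j = 0..⌊78/50⌋ = 1, the rest in 1s: 1 + 1 = 2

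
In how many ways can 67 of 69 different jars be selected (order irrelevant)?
C(69,67) = 69!/(67!×2!) = 2346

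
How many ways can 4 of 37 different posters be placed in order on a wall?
P(37,4) = 37!/(37-4)! = 1585080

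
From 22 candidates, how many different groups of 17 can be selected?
C(22,17) = 22!/(17!×5!) = 26334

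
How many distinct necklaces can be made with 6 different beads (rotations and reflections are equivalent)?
(6-1)!/2 = 120/2 = 60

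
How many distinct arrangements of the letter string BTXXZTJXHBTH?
12! / (2! × 2! × 1! × 1! × 3! × 3!) = 3326400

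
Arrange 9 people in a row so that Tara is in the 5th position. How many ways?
Fix one position: (9-1)! = 40320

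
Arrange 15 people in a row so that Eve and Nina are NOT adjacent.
Total - adjacent = 15! - (15-1)!×2 = 1307674368000 - 174356582400 = 1133317785600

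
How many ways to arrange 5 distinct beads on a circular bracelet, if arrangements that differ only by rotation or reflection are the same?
(5-1)!/2 = 24/2 = 12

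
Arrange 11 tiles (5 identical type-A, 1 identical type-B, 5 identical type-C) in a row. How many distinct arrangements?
11! / (5! × 1! × 5!) = 2772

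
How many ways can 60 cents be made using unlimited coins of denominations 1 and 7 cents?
Coefficient of x^60 in 1/(1-x^1) · 1/(1-x^7). Use j coins of 7 for j = 0..⌊60/7⌋ = 8, the rest in 1s: 8 + 1 = 9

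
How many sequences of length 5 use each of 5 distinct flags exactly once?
5! = 120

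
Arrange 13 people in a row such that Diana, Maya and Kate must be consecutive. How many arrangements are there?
Treat the 3 as one block: (13-3+1)! × 3! = 39916800 × 6 = 239500800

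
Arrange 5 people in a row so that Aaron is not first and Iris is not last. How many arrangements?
By inclusion-exclusion: 5! - 2×(5-1)! + (5-2)! = 120 - 48 + 6 = 78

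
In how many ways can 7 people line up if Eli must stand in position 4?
Fix one position: (7-1)! = 720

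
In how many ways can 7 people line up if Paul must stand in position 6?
Fix one position: (7-1)! = 720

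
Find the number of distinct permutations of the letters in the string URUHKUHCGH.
10! / (1! × 1! × 3! × 1! × 1! × 3!) = 100800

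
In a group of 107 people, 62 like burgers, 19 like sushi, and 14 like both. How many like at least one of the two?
|A∪B| = |A| + |B| - |A∩B| = 62 + 19 - 14 = 67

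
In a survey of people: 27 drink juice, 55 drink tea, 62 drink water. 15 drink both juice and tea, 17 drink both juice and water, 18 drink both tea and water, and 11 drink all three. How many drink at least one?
|A∪B∪C| = 27+55+62-15-17-18+11 = 105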